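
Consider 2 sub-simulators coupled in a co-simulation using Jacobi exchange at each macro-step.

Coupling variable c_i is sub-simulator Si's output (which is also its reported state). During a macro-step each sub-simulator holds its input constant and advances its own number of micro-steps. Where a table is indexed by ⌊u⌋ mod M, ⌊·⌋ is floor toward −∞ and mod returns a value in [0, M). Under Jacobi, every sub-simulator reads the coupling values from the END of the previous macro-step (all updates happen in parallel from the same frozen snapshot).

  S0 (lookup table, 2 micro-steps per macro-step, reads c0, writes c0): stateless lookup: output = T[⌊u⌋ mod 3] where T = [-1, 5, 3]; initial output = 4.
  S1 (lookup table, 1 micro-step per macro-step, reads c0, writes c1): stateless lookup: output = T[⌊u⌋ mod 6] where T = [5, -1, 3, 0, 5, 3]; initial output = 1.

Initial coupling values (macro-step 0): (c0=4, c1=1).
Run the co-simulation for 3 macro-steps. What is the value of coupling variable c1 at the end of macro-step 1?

c1 at macro-step 1 = 5

macro 1: S0 reads c0=4 → after 2×micro: 5; S1 reads c0=4 → after 1×micro: 5 ⇒ (c0=5, c1=5)
macro 2: S0 reads c0=5 → after 2×micro: 3; S1 reads c0=5 → after 1×micro: 3 ⇒ (c0=3, c1=3)
macro 3: S0 reads c0=3 → after 2×micro: -1; S1 reads c0=3 → after 1×micro: 0 ⇒ (c0=-1, c1=0)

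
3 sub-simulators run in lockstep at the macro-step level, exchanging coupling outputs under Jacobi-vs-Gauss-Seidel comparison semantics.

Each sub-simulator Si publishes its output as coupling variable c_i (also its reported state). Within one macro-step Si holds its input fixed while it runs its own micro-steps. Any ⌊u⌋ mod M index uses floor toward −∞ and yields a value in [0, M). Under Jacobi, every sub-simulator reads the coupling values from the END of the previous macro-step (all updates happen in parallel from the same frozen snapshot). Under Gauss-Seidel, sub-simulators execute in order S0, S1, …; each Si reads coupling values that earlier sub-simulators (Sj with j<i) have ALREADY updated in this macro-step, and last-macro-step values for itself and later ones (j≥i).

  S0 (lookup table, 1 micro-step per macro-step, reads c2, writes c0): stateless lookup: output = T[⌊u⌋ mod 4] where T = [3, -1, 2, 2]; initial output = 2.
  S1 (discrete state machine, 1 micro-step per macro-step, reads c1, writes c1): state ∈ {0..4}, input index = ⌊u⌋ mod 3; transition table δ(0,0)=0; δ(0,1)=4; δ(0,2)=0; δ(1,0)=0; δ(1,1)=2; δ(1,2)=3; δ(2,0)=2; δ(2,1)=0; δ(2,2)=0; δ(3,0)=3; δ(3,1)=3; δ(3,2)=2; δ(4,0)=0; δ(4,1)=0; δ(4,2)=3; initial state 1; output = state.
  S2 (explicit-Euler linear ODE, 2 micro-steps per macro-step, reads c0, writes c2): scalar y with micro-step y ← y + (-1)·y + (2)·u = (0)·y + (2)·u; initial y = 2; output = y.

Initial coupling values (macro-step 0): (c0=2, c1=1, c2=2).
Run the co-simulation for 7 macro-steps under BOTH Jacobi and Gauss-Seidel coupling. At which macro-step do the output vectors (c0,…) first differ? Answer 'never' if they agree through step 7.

first divergence at macro-step: 2

[Jacobi] macro 1: S0 reads c2=2 → after 1×micro: 2; S1 reads c1=1 → after 1×micro: 2; S2 reads c0=2 → after 2×micro: 4 ⇒ (c0=2, c1=2, c2=4)
[Jacobi] macro 2: S0 reads c2=4 → after 1×micro: 3; S1 reads c1=2 → after 1×micro: 0; S2 reads c0=2 → after 2×micro: 4 ⇒ (c0=3, c1=0, c2=4)
[Jacobi] macro 3: S0 reads c2=4 → after 1×micro: 3; S1 reads c1=0 → after 1×micro: 0; S2 reads c0=3 → after 2×micro: 6 ⇒ (c0=3, c1=0, c2=6)
[Jacobi] macro 4: S0 reads c2=6 → after 1×micro: 2; S1 reads c1=0 → after 1×micro: 0; S2 reads c0=3 → after 2×micro: 6 ⇒ (c0=2, c1=0, c2=6)
[Jacobi] macro 5: S0 reads c2=6 → after 1×micro: 2; S1 reads c1=0 → after 1×micro: 0; S2 reads c0=2 → after 2×micro: 4 ⇒ (c0=2, c1=0, c2=4)
[Jacobi] macro 6: S0 reads c2=4 → after 1×micro: 3; S1 reads c1=0 → after 1×micro: 0; S2 reads c0=2 → after 2×micro: 4 ⇒ (c0=3, c1=0, c2=4)
[Jacobi] macro 7: S0 reads c2=4 → after 1×micro: 3; S1 reads c1=0 → after 1×micro: 0; S2 reads c0=3 → after 2×micro: 6 ⇒ (c0=3, c1=0, c2=6)
[Gauss-Seidel] macro 1: S0 reads c2=2 → after 1×micro: 2; S1 reads c1=1 → after 1×micro: 2; S2 reads c0=2 → after 2×micro: 4 ⇒ (c0=2, c1=2, c2=4)
[Gauss-Seidel] macro 2: S0 reads c2=4 → after 1×micro: 3; S1 reads c1=2 → after 1×micro: 0; S2 reads c0=3 → after 2×micro: 6 ⇒ (c0=3, c1=0, c2=6)
[Gauss-Seidel] macro 3: S0 reads c2=6 → after 1×micro: 2; S1 reads c1=0 → after 1×micro: 0; S2 reads c0=2 → after 2×micro: 4 ⇒ (c0=2, c1=0, c2=4)
[Gauss-Seidel] macro 4: S0 reads c2=4 → after 1×micro: 3; S1 reads c1=0 → after 1×micro: 0; S2 reads c0=3 → after 2×micro: 6 ⇒ (c0=3, c1=0, c2=6)
[Gauss-Seidel] macro 5: S0 reads c2=6 → after 1×micro: 2; S1 reads c1=0 → after 1×micro: 0; S2 reads c0=2 → after 2×micro: 4 ⇒ (c0=2, c1=0, c2=4)
[Gauss-Seidel] macro 6: S0 reads c2=4 → after 1×micro: 3; S1 reads c1=0 → after 1×micro: 0; S2 reads c0=3 → after 2×micro: 6 ⇒ (c0=3, c1=0, c2=6)
[Gauss-Seidel] macro 7: S0 reads c2=6 → after 1×micro: 2; S1 reads c1=0 → after 1×micro: 0; S2 reads c0=2 → after 2×micro: 4 ⇒ (c0=2, c1=0, c2=4)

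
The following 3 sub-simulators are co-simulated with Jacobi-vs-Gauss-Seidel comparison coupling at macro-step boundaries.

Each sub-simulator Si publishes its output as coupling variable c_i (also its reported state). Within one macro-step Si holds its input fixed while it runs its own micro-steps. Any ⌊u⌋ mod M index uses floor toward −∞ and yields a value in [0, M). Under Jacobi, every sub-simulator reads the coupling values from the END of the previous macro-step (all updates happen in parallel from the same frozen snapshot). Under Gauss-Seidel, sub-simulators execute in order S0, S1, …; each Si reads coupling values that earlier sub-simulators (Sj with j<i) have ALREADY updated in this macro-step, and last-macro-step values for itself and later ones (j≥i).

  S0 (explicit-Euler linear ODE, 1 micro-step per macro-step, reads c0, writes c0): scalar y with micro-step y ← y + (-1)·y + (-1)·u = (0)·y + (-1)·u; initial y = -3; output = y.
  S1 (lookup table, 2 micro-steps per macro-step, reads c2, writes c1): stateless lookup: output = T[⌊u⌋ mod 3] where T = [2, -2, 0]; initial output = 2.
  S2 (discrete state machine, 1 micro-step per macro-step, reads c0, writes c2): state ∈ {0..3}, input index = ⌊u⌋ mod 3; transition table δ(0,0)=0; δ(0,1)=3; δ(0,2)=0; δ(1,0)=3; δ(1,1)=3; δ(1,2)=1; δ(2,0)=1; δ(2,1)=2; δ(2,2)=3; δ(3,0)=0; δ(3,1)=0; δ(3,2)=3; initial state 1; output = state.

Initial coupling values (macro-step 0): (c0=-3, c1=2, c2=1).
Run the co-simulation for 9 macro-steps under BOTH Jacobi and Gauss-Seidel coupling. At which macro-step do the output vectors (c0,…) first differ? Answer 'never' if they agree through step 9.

first divergence at macro-step: never

[Jacobi] macro 1: S0 reads c0=-3 → after 1×micro: 3; S1 reads c2=1 → after 2×micro: -2; S2 reads c0=-3 → after 1×micro: 3 ⇒ (c0=3, c1=-2, c2=3)
[Jacobi] macro 2: S0 reads c0=3 → after 1×micro: -3; S1 reads c2=3 → after 2×micro: 2; S2 reads c0=3 → after 1×micro: 0 ⇒ (c0=-3, c1=2, c2=0)
[Jacobi] macro 3: S0 reads c0=-3 → after 1×micro: 3; S1 reads c2=0 → after 2×micro: 2; S2 reads c0=-3 → after 1×micro: 0 ⇒ (c0=3, c1=2, c2=0)
[Jacobi] macro 4: S0 reads c0=3 → after 1×micro: -3; S1 reads c2=0 → after 2×micro: 2; S2 reads c0=3 → after 1×micro: 0 ⇒ (c0=-3, c1=2, c2=0)
[Jacobi] macro 5: S0 reads c0=-3 → after 1×micro: 3; S1 reads c2=0 → after 2×micro: 2; S2 reads c0=-3 → after 1×micro: 0 ⇒ (c0=3, c1=2, c2=0)
[Jacobi] macro 6: S0 reads c0=3 → after 1×micro: -3; S1 reads c2=0 → after 2×micro: 2; S2 reads c0=3 → after 1×micro: 0 ⇒ (c0=-3, c1=2, c2=0)
[Jacobi] macro 7: S0 reads c0=-3 → after 1×micro: 3; S1 reads c2=0 → after 2×micro: 2; S2 reads c0=-3 → after 1×micro: 0 ⇒ (c0=3, c1=2, c2=0)
[Jacobi] macro 8: S0 reads c0=3 → after 1×micro: -3; S1 reads c2=0 → after 2×micro: 2; S2 reads c0=3 → after 1×micro: 0 ⇒ (c0=-3, c1=2, c2=0)
[Jacobi] macro 9: S0 reads c0=-3 → after 1×micro: 3; S1 reads c2=0 → after 2×micro: 2; S2 reads c0=-3 → after 1×micro: 0 ⇒ (c0=3, c1=2, c2=0)
[Gauss-Seidel] macro 1: S0 reads c0=-3 → after 1×micro: 3; S1 reads c2=1 → after 2×micro: -2; S2 reads c0=3 → after 1×micro: 3 ⇒ (c0=3, c1=-2, c2=3)
[Gauss-Seidel] macro 2: S0 reads c0=3 → after 1×micro: -3; S1 reads c2=3 → after 2×micro: 2; S2 reads c0=-3 → after 1×micro: 0 ⇒ (c0=-3, c1=2, c2=0)
[Gauss-Seidel] macro 3: S0 reads c0=-3 → after 1×micro: 3; S1 reads c2=0 → after 2×micro: 2; S2 reads c0=3 → after 1×micro: 0 ⇒ (c0=3, c1=2, c2=0)
[Gauss-Seidel] macro 4: S0 reads c0=3 → after 1×micro: -3; S1 reads c2=0 → after 2×micro: 2; S2 reads c0=-3 → after 1×micro: 0 ⇒ (c0=-3, c1=2, c2=0)
[Gauss-Seidel] macro 5: S0 reads c0=-3 → after 1×micro: 3; S1 reads c2=0 → after 2×micro: 2; S2 reads c0=3 → after 1×micro: 0 ⇒ (c0=3, c1=2, c2=0)
[Gauss-Seidel] macro 6: S0 reads c0=3 → after 1×micro: -3; S1 reads c2=0 → after 2×micro: 2; S2 reads c0=-3 → after 1×micro: 0 ⇒ (c0=-3, c1=2, c2=0)
[Gauss-Seidel] macro 7: S0 reads c0=-3 → after 1×micro: 3; S1 reads c2=0 → after 2×micro: 2; S2 reads c0=3 → after 1×micro: 0 ⇒ (c0=3, c1=2, c2=0)
[Gauss-Seidel] macro 8: S0 reads c0=3 → after 1×micro: -3; S1 reads c2=0 → after 2×micro: 2; S2 reads c0=-3 → after 1×micro: 0 ⇒ (c0=-3, c1=2, c2=0)
[Gauss-Seidel] macro 9: S0 reads c0=-3 → after 1×micro: 3; S1 reads c2=0 → after 2×micro: 2; S2 reads c0=3 → after 1×micro: 0 ⇒ (c0=3, c1=2, c2=0)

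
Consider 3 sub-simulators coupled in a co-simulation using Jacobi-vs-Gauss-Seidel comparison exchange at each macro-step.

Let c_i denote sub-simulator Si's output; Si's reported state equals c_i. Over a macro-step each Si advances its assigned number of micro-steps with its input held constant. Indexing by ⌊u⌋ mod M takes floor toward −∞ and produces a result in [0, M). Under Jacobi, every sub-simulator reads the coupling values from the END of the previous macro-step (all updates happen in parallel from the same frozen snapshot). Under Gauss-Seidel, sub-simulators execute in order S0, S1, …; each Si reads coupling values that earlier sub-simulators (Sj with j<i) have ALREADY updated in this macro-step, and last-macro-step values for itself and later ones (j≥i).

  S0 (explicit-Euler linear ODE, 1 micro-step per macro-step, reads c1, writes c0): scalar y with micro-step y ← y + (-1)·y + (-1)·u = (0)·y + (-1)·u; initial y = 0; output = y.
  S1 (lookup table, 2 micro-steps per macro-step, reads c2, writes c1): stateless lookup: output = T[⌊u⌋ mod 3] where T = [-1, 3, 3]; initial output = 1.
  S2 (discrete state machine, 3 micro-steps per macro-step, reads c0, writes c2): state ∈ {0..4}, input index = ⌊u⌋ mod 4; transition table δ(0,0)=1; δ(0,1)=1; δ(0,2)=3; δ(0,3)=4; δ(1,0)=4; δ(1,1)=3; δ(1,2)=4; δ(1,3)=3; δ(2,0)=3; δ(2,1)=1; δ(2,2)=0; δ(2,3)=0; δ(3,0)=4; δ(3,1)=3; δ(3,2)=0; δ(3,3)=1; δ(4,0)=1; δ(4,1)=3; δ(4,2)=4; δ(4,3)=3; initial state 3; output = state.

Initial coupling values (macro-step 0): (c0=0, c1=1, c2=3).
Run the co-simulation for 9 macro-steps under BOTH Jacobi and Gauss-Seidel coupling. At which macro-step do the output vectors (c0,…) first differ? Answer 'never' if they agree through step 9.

first divergence at macro-step: 1

[Jacobi] macro 1: S0 reads c1=1 → after 1×micro: -1; S1 reads c2=3 → after 2×micro: -1; S2 reads c0=0 → after 3×micro: 4 ⇒ (c0=-1, c1=-1, c2=4)
[Jacobi] macro 2: S0 reads c1=-1 → after 1×micro: 1; S1 reads c2=4 → after 2×micro: 3; S2 reads c0=-1 → after 3×micro: 3 ⇒ (c0=1, c1=3, c2=3)
[Jacobi] macro 3: S0 reads c1=3 → after 1×micro: -3; S1 reads c2=3 → after 2×micro: -1; S2 reads c0=1 → after 3×micro: 3 ⇒ (c0=-3, c1=-1, c2=3)
[Jacobi] macro 4: S0 reads c1=-1 → after 1×micro: 1; S1 reads c2=3 → after 2×micro: -1; S2 reads c0=-3 → after 3×micro: 3 ⇒ (c0=1, c1=-1, c2=3)
[Jacobi] macro 5: S0 reads c1=-1 → after 1×micro: 1; S1 reads c2=3 → after 2×micro: -1; S2 reads c0=1 → after 3×micro: 3 ⇒ (c0=1, c1=-1, c2=3)
[Jacobi] macro 6: S0 reads c1=-1 → after 1×micro: 1; S1 reads c2=3 → after 2×micro: -1; S2 reads c0=1 → after 3×micro: 3 ⇒ (c0=1, c1=-1, c2=3)
[Jacobi] macro 7: S0 reads c1=-1 → after 1×micro: 1; S1 reads c2=3 → after 2×micro: -1; S2 reads c0=1 → after 3×micro: 3 ⇒ (c0=1, c1=-1, c2=3)
[Jacobi] macro 8: S0 reads c1=-1 → after 1×micro: 1; S1 reads c2=3 → after 2×micro: -1; S2 reads c0=1 → after 3×micro: 3 ⇒ (c0=1, c1=-1, c2=3)
[Jacobi] macro 9: S0 reads c1=-1 → after 1×micro: 1; S1 reads c2=3 → after 2×micro: -1; S2 reads c0=1 → after 3×micro: 3 ⇒ (c0=1, c1=-1, c2=3)
[Gauss-Seidel] macro 1: S0 reads c1=1 → after 1×micro: -1; S1 reads c2=3 → after 2×micro: -1; S2 reads c0=-1 → after 3×micro: 1 ⇒ (c0=-1, c1=-1, c2=1)
[Gauss-Seidel] macro 2: S0 reads c1=-1 → after 1×micro: 1; S1 reads c2=1 → after 2×micro: 3; S2 reads c0=1 → after 3×micro: 3 ⇒ (c0=1, c1=3, c2=3)
[Gauss-Seidel] macro 3: S0 reads c1=3 → after 1×micro: -3; S1 reads c2=3 → after 2×micro: -1; S2 reads c0=-3 → after 3×micro: 3 ⇒ (c0=-3, c1=-1, c2=3)
[Gauss-Seidel] macro 4: S0 reads c1=-1 → after 1×micro: 1; S1 reads c2=3 → after 2×micro: -1; S2 reads c0=1 → after 3×micro: 3 ⇒ (c0=1, c1=-1, c2=3)
[Gauss-Seidel] macro 5: S0 reads c1=-1 → after 1×micro: 1; S1 reads c2=3 → after 2×micro: -1; S2 reads c0=1 → after 3×micro: 3 ⇒ (c0=1, c1=-1, c2=3)
[Gauss-Seidel] macro 6: S0 reads c1=-1 → after 1×micro: 1; S1 reads c2=3 → after 2×micro: -1; S2 reads c0=1 → after 3×micro: 3 ⇒ (c0=1, c1=-1, c2=3)
[Gauss-Seidel] macro 7: S0 reads c1=-1 → after 1×micro: 1; S1 reads c2=3 → after 2×micro: -1; S2 reads c0=1 → after 3×micro: 3 ⇒ (c0=1, c1=-1, c2=3)
[Gauss-Seidel] macro 8: S0 reads c1=-1 → after 1×micro: 1; S1 reads c2=3 → after 2×micro: -1; S2 reads c0=1 → after 3×micro: 3 ⇒ (c0=1, c1=-1, c2=3)
[Gauss-Seidel] macro 9: S0 reads c1=-1 → after 1×micro: 1; S1 reads c2=3 → after 2×micro: -1; S2 reads c0=1 → after 3×micro: 3 ⇒ (c0=1, c1=-1, c2=3)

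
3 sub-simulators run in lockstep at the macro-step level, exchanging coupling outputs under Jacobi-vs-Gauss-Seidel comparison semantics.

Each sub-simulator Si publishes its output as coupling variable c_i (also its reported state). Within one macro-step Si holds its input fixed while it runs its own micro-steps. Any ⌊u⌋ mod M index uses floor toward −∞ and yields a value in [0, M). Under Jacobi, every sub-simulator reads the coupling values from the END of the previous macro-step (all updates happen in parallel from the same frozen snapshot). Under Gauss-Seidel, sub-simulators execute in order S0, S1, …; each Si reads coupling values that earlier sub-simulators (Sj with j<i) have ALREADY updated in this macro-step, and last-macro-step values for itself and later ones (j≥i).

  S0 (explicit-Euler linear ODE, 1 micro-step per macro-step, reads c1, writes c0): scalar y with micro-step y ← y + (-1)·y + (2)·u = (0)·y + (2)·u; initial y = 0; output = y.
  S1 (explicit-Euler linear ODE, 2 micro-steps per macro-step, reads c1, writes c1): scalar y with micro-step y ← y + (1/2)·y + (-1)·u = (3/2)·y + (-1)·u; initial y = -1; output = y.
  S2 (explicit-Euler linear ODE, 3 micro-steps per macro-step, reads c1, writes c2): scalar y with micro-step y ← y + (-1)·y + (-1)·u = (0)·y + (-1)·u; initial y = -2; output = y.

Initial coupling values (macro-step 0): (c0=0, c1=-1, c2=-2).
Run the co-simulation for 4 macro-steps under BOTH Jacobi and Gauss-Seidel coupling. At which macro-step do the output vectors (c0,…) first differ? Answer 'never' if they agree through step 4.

first divergence at macro-step: 1

[Jacobi] macro 1: S0 reads c1=-1 → after 1×micro: -2; S1 reads c1=-1 → after 2×micro: 1/4; S2 reads c1=-1 → after 3×micro: 1 ⇒ (c0=-2, c1=1/4, c2=1)
[Jacobi] macro 2: S0 reads c1=1/4 → after 1×micro: 1/2; S1 reads c1=1/4 → after 2×micro: -1/16; S2 reads c1=1/4 → after 3×micro: -1/4 ⇒ (c0=1/2, c1=-1/16, c2=-1/4)
[Jacobi] macro 3: S0 reads c1=-1/16 → after 1×micro: -1/8; S1 reads c1=-1/16 → after 2×micro: 1/64; S2 reads c1=-1/16 → after 3×micro: 1/16 ⇒ (c0=-1/8, c1=1/64, c2=1/16)
[Jacobi] macro 4: S0 reads c1=1/64 → after 1×micro: 1/32; S1 reads c1=1/64 → after 2×micro: -1/256; S2 reads c1=1/64 → after 3×micro: -1/64 ⇒ (c0=1/32, c1=-1/256, c2=-1/64)
[Gauss-Seidel] macro 1: S0 reads c1=-1 → after 1×micro: -2; S1 reads c1=-1 → after 2×micro: 1/4; S2 reads c1=1/4 → after 3×micro: -1/4 ⇒ (c0=-2, c1=1/4, c2=-1/4)
[Gauss-Seidel] macro 2: S0 reads c1=1/4 → after 1×micro: 1/2; S1 reads c1=1/4 → after 2×micro: -1/16; S2 reads c1=-1/16 → after 3×micro: 1/16 ⇒ (c0=1/2, c1=-1/16, c2=1/16)
[Gauss-Seidel] macro 3: S0 reads c1=-1/16 → after 1×micro: -1/8; S1 reads c1=-1/16 → after 2×micro: 1/64; S2 reads c1=1/64 → after 3×micro: -1/64 ⇒ (c0=-1/8, c1=1/64, c2=-1/64)
[Gauss-Seidel] macro 4: S0 reads c1=1/64 → after 1×micro: 1/32; S1 reads c1=1/64 → after 2×micro: -1/256; S2 reads c1=-1/256 → after 3×micro: 1/256 ⇒ (c0=1/32, c1=-1/256, c2=1/256)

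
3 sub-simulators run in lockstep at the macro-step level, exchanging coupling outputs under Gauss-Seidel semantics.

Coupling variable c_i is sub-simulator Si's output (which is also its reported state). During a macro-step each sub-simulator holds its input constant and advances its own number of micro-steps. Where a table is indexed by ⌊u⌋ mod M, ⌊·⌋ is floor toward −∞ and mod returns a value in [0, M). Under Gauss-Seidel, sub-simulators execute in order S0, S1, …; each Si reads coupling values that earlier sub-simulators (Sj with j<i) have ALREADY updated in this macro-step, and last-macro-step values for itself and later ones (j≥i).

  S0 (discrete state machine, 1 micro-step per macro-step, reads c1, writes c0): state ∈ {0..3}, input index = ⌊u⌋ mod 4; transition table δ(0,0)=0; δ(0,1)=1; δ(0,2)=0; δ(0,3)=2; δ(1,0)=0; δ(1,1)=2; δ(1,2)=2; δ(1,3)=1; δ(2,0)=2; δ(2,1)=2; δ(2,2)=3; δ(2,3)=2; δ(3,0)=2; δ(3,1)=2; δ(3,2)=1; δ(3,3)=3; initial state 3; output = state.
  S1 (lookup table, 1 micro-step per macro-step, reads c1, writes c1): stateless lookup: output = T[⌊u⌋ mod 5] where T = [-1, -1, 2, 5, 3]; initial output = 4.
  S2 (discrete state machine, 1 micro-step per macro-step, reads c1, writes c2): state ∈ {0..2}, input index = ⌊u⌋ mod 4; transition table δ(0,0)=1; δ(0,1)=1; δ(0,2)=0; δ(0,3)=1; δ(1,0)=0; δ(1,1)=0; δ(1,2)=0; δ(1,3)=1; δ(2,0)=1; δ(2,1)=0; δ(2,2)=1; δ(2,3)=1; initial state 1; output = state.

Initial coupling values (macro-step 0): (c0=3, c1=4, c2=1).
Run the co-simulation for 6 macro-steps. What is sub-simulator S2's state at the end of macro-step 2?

S2 state at macro-step 2 = 0

macro 1: S0 reads c1=4 → after 1×micro: 2; S1 reads c1=4 → after 1×micro: 3; S2 reads c1=3 → after 1×micro: 1 ⇒ (c0=2, c1=3, c2=1)
macro 2: S0 reads c1=3 → after 1×micro: 2; S1 reads c1=3 → after 1×micro: 5; S2 reads c1=5 → after 1×micro: 0 ⇒ (c0=2, c1=5, c2=0)
macro 3: S0 reads c1=5 → after 1×micro: 2; S1 reads c1=5 → after 1×micro: -1; S2 reads c1=-1 → after 1×micro: 1 ⇒ (c0=2, c1=-1, c2=1)
macro 4: S0 reads c1=-1 → after 1×micro: 2; S1 reads c1=-1 → after 1×micro: 3; S2 reads c1=3 → after 1×micro: 1 ⇒ (c0=2, c1=3, c2=1)
macro 5: S0 reads c1=3 → after 1×micro: 2; S1 reads c1=3 → after 1×micro: 5; S2 reads c1=5 → after 1×micro: 0 ⇒ (c0=2, c1=5, c2=0)
macro 6: S0 reads c1=5 → after 1×micro: 2; S1 reads c1=5 → after 1×micro: -1; S2 reads c1=-1 → after 1×micro: 1 ⇒ (c0=2, c1=-1, c2=1)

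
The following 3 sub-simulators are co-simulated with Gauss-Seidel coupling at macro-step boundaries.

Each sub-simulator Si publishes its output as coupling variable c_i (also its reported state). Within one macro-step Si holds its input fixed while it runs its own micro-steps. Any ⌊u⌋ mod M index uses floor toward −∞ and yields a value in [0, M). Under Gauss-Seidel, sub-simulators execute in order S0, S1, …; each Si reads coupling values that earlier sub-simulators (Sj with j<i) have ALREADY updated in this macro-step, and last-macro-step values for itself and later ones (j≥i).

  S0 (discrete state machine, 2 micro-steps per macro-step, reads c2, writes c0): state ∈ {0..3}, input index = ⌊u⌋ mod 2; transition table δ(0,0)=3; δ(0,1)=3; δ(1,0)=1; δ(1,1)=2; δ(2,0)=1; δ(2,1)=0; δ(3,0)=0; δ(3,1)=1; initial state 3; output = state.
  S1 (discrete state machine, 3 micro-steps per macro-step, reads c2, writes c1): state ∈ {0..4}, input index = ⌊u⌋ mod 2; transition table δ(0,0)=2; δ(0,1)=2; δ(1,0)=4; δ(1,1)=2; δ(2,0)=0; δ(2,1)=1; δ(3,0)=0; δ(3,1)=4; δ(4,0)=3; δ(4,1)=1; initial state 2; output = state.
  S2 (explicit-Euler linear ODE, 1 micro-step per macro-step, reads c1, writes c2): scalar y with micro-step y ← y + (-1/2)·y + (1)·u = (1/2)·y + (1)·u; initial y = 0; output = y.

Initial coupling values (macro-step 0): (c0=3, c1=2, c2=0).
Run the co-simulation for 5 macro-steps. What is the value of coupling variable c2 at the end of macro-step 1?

c2 at macro-step 1 = 0

macro 1: S0 reads c2=0 → after 2×micro: 3; S1 reads c2=0 → after 3×micro: 0; S2 reads c1=0 → after 1×micro: 0 ⇒ (c0=3, c1=0, c2=0)
macro 2: S0 reads c2=0 → after 2×micro: 3; S1 reads c2=0 → after 3×micro: 2; S2 reads c1=2 → after 1×micro: 2 ⇒ (c0=3, c1=2, c2=2)
macro 3: S0 reads c2=2 → after 2×micro: 3; S1 reads c2=2 → after 3×micro: 0; S2 reads c1=0 → after 1×micro: 1 ⇒ (c0=3, c1=0, c2=1)
macro 4: S0 reads c2=1 → after 2×micro: 2; S1 reads c2=1 → after 3×micro: 2; S2 reads c1=2 → after 1×micro: 5/2 ⇒ (c0=2, c1=2, c2=5/2)
macro 5: S0 reads c2=5/2 → after 2×micro: 1; S1 reads c2=5/2 → after 3×micro: 0; S2 reads c1=0 → after 1×micro: 5/4 ⇒ (c0=1, c1=0, c2=5/4)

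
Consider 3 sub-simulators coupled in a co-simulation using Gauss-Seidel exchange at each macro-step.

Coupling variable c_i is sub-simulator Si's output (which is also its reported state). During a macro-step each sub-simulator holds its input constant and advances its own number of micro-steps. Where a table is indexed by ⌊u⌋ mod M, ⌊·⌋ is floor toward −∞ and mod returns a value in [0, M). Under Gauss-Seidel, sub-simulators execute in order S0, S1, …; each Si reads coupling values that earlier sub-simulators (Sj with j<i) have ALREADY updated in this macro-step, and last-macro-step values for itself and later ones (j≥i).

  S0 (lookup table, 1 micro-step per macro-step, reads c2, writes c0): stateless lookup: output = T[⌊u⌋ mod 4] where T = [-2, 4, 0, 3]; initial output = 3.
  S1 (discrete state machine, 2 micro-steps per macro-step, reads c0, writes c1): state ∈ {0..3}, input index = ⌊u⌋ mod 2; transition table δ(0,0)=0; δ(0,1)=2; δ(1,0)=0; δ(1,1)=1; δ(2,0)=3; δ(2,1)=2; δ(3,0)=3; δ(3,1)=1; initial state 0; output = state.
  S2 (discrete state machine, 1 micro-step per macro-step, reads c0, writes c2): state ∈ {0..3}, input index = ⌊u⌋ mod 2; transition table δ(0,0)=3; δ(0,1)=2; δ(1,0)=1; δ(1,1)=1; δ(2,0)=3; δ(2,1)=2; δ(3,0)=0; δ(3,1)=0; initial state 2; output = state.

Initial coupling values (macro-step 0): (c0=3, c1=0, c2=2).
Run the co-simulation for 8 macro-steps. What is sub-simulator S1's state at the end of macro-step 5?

macro 1: S0 reads c2=2 → after 1×micro: 0; S1 reads c0=0 → after 2×micro: 0; S2 reads c0=0 → after 1×micro: 3 ⇒ (c0=0, c1=0, c2=3)
macro 2: S0 reads c2=3 → after 1×micro: 3; S1 reads c0=3 → after 2×micro: 2; S2 reads c0=3 → after 1×micro: 0 ⇒ (c0=3, c1=2, c2=0)
macro 3: S0 reads c2=0 → after 1×micro: -2; S1 reads c0=-2 → after 2×micro: 3; S2 reads c0=-2 → after 1×micro: 3 ⇒ (c0=-2, c1=3, c2=3)
macro 4: S0 reads c2=3 → after 1×micro: 3; S1 reads c0=3 → after 2×micro: 1; S2 reads c0=3 → after 1×micro: 0 ⇒ (c0=3, c1=1, c2=0)
macro 5: S0 reads c2=0 → after 1×micro: -2; S1 reads c0=-2 → after 2×micro: 0; S2 reads c0=-2 → after 1×micro: 3 ⇒ (c0=-2, c1=0, c2=3)
macro 6: S0 reads c2=3 → after 1×micro: 3; S1 reads c0=3 → after 2×micro: 2; S2 reads c0=3 → after 1×micro: 0 ⇒ (c0=3, c1=2, c2=0)
macro 7: S0 reads c2=0 → after 1×micro: -2; S1 reads c0=-2 → after 2×micro: 3; S2 reads c0=-2 → after 1×micro: 3 ⇒ (c0=-2, c1=3, c2=3)
macro 8: S0 reads c2=3 → after 1×micro: 3; S1 reads c0=3 → after 2×micro: 1; S2 reads c0=3 → after 1×micro: 0 ⇒ (c0=3, c1=1, c2=0)

S1 state at macro-step 5 = 0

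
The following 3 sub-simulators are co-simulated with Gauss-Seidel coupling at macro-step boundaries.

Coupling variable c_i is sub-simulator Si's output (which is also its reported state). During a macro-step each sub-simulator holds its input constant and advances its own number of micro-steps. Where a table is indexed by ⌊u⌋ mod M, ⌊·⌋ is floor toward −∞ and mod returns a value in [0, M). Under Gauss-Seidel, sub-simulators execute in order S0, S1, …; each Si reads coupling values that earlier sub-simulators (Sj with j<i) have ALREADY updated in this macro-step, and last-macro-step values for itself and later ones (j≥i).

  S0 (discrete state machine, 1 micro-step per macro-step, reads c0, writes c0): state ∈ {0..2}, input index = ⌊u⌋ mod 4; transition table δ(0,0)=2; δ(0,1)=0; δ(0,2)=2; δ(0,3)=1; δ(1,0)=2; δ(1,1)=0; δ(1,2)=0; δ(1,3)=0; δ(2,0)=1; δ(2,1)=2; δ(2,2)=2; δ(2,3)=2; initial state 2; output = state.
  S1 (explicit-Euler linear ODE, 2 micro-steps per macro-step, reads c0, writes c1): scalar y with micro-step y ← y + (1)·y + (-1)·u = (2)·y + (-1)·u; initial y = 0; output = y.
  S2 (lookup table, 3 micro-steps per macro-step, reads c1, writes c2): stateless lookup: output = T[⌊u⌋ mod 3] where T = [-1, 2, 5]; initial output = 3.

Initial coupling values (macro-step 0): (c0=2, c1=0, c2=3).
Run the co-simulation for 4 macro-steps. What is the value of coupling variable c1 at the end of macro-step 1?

macro 1: S0 reads c0=2 → after 1×micro: 2; S1 reads c0=2 → after 2×micro: -6; S2 reads c1=-6 → after 3×micro: -1 ⇒ (c0=2, c1=-6, c2=-1)
macro 2: S0 reads c0=2 → after 1×micro: 2; S1 reads c0=2 → after 2×micro: -30; S2 reads c1=-30 → after 3×micro: -1 ⇒ (c0=2, c1=-30, c2=-1)
macro 3: S0 reads c0=2 → after 1×micro: 2; S1 reads c0=2 → after 2×micro: -126; S2 reads c1=-126 → after 3×micro: -1 ⇒ (c0=2, c1=-126, c2=-1)
macro 4: S0 reads c0=2 → after 1×micro: 2; S1 reads c0=2 → after 2×micro: -510; S2 reads c1=-510 → after 3×micro: -1 ⇒ (c0=2, c1=-510, c2=-1)

c1 at macro-step 1 = -6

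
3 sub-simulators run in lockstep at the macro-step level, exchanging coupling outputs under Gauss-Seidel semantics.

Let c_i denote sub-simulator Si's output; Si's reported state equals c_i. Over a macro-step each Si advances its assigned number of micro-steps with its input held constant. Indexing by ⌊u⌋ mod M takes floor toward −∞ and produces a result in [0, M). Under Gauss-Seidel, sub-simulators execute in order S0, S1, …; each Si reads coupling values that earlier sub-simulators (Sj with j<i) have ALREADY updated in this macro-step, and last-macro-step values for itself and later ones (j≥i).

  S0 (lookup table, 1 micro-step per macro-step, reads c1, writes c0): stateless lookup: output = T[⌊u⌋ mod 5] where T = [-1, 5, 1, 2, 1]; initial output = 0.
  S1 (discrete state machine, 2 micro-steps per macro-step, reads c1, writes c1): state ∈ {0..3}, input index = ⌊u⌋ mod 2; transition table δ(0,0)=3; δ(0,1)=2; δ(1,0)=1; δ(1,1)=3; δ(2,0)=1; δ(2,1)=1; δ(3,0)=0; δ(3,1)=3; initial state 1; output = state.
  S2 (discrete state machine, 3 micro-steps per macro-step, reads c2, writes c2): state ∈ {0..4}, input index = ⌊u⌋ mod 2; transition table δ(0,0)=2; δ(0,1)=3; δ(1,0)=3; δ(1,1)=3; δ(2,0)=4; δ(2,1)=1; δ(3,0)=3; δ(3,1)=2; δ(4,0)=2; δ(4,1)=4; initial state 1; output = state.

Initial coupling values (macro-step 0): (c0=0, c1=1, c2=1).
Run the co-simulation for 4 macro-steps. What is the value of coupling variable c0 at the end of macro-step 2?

c0 at macro-step 2 = 2

macro 1: S0 reads c1=1 → after 1×micro: 5; S1 reads c1=1 → after 2×micro: 3; S2 reads c2=1 → after 3×micro: 1 ⇒ (c0=5, c1=3, c2=1)
macro 2: S0 reads c1=3 → after 1×micro: 2; S1 reads c1=3 → after 2×micro: 3; S2 reads c2=1 → after 3×micro: 1 ⇒ (c0=2, c1=3, c2=1)
macro 3: S0 reads c1=3 → after 1×micro: 2; S1 reads c1=3 → after 2×micro: 3; S2 reads c2=1 → after 3×micro: 1 ⇒ (c0=2, c1=3, c2=1)
macro 4: S0 reads c1=3 → after 1×micro: 2; S1 reads c1=3 → after 2×micro: 3; S2 reads c2=1 → after 3×micro: 1 ⇒ (c0=2, c1=3, c2=1)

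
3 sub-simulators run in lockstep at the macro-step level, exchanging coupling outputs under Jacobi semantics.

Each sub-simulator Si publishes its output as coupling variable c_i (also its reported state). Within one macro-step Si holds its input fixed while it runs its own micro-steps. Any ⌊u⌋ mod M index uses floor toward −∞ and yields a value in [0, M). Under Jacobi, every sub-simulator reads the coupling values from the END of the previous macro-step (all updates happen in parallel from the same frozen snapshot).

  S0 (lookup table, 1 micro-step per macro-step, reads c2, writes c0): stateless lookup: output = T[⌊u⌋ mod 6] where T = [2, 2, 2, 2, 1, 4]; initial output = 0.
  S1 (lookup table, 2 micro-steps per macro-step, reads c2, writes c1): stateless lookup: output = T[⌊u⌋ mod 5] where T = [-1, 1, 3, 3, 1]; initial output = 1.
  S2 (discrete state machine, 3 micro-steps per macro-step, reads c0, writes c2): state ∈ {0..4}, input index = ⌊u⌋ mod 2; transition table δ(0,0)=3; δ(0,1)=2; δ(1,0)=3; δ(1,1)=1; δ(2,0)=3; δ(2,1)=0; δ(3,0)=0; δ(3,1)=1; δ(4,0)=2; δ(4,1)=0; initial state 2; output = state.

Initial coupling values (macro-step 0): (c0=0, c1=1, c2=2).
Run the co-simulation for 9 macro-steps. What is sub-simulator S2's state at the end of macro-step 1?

S2 state at macro-step 1 = 3

macro 1: S0 reads c2=2 → after 1×micro: 2; S1 reads c2=2 → after 2×micro: 3; S2 reads c0=0 → after 3×micro: 3 ⇒ (c0=2, c1=3, c2=3)
macro 2: S0 reads c2=3 → after 1×micro: 2; S1 reads c2=3 → after 2×micro: 3; S2 reads c0=2 → after 3×micro: 0 ⇒ (c0=2, c1=3, c2=0)
macro 3: S0 reads c2=0 → after 1×micro: 2; S1 reads c2=0 → after 2×micro: -1; S2 reads c0=2 → after 3×micro: 3 ⇒ (c0=2, c1=-1, c2=3)
macro 4: S0 reads c2=3 → after 1×micro: 2; S1 reads c2=3 → after 2×micro: 3; S2 reads c0=2 → after 3×micro: 0 ⇒ (c0=2, c1=3, c2=0)
macro 5: S0 reads c2=0 → after 1×micro: 2; S1 reads c2=0 → after 2×micro: -1; S2 reads c0=2 → after 3×micro: 3 ⇒ (c0=2, c1=-1, c2=3)
macro 6: S0 reads c2=3 → after 1×micro: 2; S1 reads c2=3 → after 2×micro: 3; S2 reads c0=2 → after 3×micro: 0 ⇒ (c0=2, c1=3, c2=0)
macro 7: S0 reads c2=0 → after 1×micro: 2; S1 reads c2=0 → after 2×micro: -1; S2 reads c0=2 → after 3×micro: 3 ⇒ (c0=2, c1=-1, c2=3)
macro 8: S0 reads c2=3 → after 1×micro: 2; S1 reads c2=3 → after 2×micro: 3; S2 reads c0=2 → after 3×micro: 0 ⇒ (c0=2, c1=3, c2=0)
macro 9: S0 reads c2=0 → after 1×micro: 2; S1 reads c2=0 → after 2×micro: -1; S2 reads c0=2 → after 3×micro: 3 ⇒ (c0=2, c1=-1, c2=3)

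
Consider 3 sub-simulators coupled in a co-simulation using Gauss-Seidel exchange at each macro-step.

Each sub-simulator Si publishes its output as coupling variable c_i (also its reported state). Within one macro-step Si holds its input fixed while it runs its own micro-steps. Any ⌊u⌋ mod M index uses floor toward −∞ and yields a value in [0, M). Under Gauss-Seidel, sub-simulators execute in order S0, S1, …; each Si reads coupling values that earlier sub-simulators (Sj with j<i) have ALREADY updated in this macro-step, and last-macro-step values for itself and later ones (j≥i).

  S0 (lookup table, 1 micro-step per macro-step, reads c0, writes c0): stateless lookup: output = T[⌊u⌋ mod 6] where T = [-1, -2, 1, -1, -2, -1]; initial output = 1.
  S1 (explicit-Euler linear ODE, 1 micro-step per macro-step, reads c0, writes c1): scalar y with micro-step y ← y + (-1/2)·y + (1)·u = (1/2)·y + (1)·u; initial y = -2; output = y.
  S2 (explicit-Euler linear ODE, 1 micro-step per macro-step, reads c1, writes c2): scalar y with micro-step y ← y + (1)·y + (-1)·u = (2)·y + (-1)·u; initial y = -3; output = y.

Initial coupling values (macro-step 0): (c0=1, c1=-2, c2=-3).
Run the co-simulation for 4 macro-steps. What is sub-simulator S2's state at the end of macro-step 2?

macro 1: S0 reads c0=1 → after 1×micro: -2; S1 reads c0=-2 → after 1×micro: -3; S2 reads c1=-3 → after 1×micro: -3 ⇒ (c0=-2, c1=-3, c2=-3)
macro 2: S0 reads c0=-2 → after 1×micro: -2; S1 reads c0=-2 → after 1×micro: -7/2; S2 reads c1=-7/2 → after 1×micro: -5/2 ⇒ (c0=-2, c1=-7/2, c2=-5/2)
macro 3: S0 reads c0=-2 → after 1×micro: -2; S1 reads c0=-2 → after 1×micro: -15/4; S2 reads c1=-15/4 → after 1×micro: -5/4 ⇒ (c0=-2, c1=-15/4, c2=-5/4)
macro 4: S0 reads c0=-2 → after 1×micro: -2; S1 reads c0=-2 → after 1×micro: -31/8; S2 reads c1=-31/8 → after 1×micro: 11/8 ⇒ (c0=-2, c1=-31/8, c2=11/8)

S2 state at macro-step 2 = -5/2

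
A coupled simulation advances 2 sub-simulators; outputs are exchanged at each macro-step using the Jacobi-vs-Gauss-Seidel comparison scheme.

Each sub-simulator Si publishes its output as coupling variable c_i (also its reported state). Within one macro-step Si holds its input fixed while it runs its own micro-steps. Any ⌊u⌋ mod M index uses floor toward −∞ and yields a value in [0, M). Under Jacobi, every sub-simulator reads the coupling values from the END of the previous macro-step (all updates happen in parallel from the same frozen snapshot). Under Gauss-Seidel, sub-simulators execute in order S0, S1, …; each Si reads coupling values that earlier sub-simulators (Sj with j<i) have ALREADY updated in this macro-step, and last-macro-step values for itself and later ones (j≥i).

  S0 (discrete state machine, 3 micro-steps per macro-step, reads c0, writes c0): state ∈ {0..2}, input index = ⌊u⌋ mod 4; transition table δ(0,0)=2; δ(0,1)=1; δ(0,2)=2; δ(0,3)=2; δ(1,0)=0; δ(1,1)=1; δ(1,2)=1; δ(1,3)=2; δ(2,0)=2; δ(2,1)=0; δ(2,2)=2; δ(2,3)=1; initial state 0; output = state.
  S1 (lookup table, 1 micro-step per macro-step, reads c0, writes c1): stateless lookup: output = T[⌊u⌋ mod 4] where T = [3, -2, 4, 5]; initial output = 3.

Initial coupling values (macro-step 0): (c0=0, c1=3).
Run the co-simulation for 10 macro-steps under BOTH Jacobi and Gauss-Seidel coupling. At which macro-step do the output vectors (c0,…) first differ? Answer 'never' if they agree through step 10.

first divergence at macro-step: 1

[Jacobi] macro 1: S0 reads c0=0 → after 3×micro: 2; S1 reads c0=0 → after 1×micro: 3 ⇒ (c0=2, c1=3)
[Jacobi] macro 2: S0 reads c0=2 → after 3×micro: 2; S1 reads c0=2 → after 1×micro: 4 ⇒ (c0=2, c1=4)
[Jacobi] macro 3: S0 reads c0=2 → after 3×micro: 2; S1 reads c0=2 → after 1×micro: 4 ⇒ (c0=2, c1=4)
[Jacobi] macro 4: S0 reads c0=2 → after 3×micro: 2; S1 reads c0=2 → after 1×micro: 4 ⇒ (c0=2, c1=4)
[Jacobi] macro 5: S0 reads c0=2 → after 3×micro: 2; S1 reads c0=2 → after 1×micro: 4 ⇒ (c0=2, c1=4)
[Jacobi] macro 6: S0 reads c0=2 → after 3×micro: 2; S1 reads c0=2 → after 1×micro: 4 ⇒ (c0=2, c1=4)
[Jacobi] macro 7: S0 reads c0=2 → after 3×micro: 2; S1 reads c0=2 → after 1×micro: 4 ⇒ (c0=2, c1=4)
[Jacobi] macro 8: S0 reads c0=2 → after 3×micro: 2; S1 reads c0=2 → after 1×micro: 4 ⇒ (c0=2, c1=4)
[Jacobi] macro 9: S0 reads c0=2 → after 3×micro: 2; S1 reads c0=2 → after 1×micro: 4 ⇒ (c0=2, c1=4)
[Jacobi] macro 10: S0 reads c0=2 → after 3×micro: 2; S1 reads c0=2 → after 1×micro: 4 ⇒ (c0=2, c1=4)
[Gauss-Seidel] macro 1: S0 reads c0=0 → after 3×micro: 2; S1 reads c0=2 → after 1×micro: 4 ⇒ (c0=2, c1=4)
[Gauss-Seidel] macro 2: S0 reads c0=2 → after 3×micro: 2; S1 reads c0=2 → after 1×micro: 4 ⇒ (c0=2, c1=4)
[Gauss-Seidel] macro 3: S0 reads c0=2 → after 3×micro: 2; S1 reads c0=2 → after 1×micro: 4 ⇒ (c0=2, c1=4)
[Gauss-Seidel] macro 4: S0 reads c0=2 → after 3×micro: 2; S1 reads c0=2 → after 1×micro: 4 ⇒ (c0=2, c1=4)
[Gauss-Seidel] macro 5: S0 reads c0=2 → after 3×micro: 2; S1 reads c0=2 → after 1×micro: 4 ⇒ (c0=2, c1=4)
[Gauss-Seidel] macro 6: S0 reads c0=2 → after 3×micro: 2; S1 reads c0=2 → after 1×micro: 4 ⇒ (c0=2, c1=4)
[Gauss-Seidel] macro 7: S0 reads c0=2 → after 3×micro: 2; S1 reads c0=2 → after 1×micro: 4 ⇒ (c0=2, c1=4)
[Gauss-Seidel] macro 8: S0 reads c0=2 → after 3×micro: 2; S1 reads c0=2 → after 1×micro: 4 ⇒ (c0=2, c1=4)
[Gauss-Seidel] macro 9: S0 reads c0=2 → after 3×micro: 2; S1 reads c0=2 → after 1×micro: 4 ⇒ (c0=2, c1=4)
[Gauss-Seidel] macro 10: S0 reads c0=2 → after 3×micro: 2; S1 reads c0=2 → after 1×micro: 4 ⇒ (c0=2, c1=4)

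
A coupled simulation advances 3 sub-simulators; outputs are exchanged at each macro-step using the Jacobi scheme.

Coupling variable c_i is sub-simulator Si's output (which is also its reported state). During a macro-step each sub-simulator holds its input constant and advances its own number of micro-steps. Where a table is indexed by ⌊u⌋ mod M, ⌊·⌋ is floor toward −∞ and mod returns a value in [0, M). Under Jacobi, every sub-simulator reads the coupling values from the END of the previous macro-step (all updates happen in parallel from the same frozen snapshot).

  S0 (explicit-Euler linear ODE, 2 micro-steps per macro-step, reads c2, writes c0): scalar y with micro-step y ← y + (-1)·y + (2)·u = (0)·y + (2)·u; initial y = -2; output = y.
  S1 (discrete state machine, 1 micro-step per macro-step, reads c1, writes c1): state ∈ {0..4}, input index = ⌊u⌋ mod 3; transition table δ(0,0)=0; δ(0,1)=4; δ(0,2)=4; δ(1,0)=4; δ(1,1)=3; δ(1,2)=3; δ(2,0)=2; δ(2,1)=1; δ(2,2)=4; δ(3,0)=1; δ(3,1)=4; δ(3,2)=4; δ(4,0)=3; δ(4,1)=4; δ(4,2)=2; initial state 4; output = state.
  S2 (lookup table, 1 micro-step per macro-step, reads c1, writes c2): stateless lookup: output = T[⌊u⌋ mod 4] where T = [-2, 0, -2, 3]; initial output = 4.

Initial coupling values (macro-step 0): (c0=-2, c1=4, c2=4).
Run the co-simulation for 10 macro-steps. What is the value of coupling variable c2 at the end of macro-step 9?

macro 1: S0 reads c2=4 → after 2×micro: 8; S1 reads c1=4 → after 1×micro: 4; S2 reads c1=4 → after 1×micro: -2 ⇒ (c0=8, c1=4, c2=-2)
macro 2: S0 reads c2=-2 → after 2×micro: -4; S1 reads c1=4 → after 1×micro: 4; S2 reads c1=4 → after 1×micro: -2 ⇒ (c0=-4, c1=4, c2=-2)
macro 3: S0 reads c2=-2 → after 2×micro: -4; S1 reads c1=4 → after 1×micro: 4; S2 reads c1=4 → after 1×micro: -2 ⇒ (c0=-4, c1=4, c2=-2)
macro 4: S0 reads c2=-2 → after 2×micro: -4; S1 reads c1=4 → after 1×micro: 4; S2 reads c1=4 → after 1×micro: -2 ⇒ (c0=-4, c1=4, c2=-2)
macro 5: S0 reads c2=-2 → after 2×micro: -4; S1 reads c1=4 → after 1×micro: 4; S2 reads c1=4 → after 1×micro: -2 ⇒ (c0=-4, c1=4, c2=-2)
macro 6: S0 reads c2=-2 → after 2×micro: -4; S1 reads c1=4 → after 1×micro: 4; S2 reads c1=4 → after 1×micro: -2 ⇒ (c0=-4, c1=4, c2=-2)
macro 7: S0 reads c2=-2 → after 2×micro: -4; S1 reads c1=4 → after 1×micro: 4; S2 reads c1=4 → after 1×micro: -2 ⇒ (c0=-4, c1=4, c2=-2)
macro 8: S0 reads c2=-2 → after 2×micro: -4; S1 reads c1=4 → after 1×micro: 4; S2 reads c1=4 → after 1×micro: -2 ⇒ (c0=-4, c1=4, c2=-2)
macro 9: S0 reads c2=-2 → after 2×micro: -4; S1 reads c1=4 → after 1×micro: 4; S2 reads c1=4 → after 1×micro: -2 ⇒ (c0=-4, c1=4, c2=-2)
macro 10: S0 reads c2=-2 → after 2×micro: -4; S1 reads c1=4 → after 1×micro: 4; S2 reads c1=4 → after 1×micro: -2 ⇒ (c0=-4, c1=4, c2=-2)

c2 at macro-step 9 = -2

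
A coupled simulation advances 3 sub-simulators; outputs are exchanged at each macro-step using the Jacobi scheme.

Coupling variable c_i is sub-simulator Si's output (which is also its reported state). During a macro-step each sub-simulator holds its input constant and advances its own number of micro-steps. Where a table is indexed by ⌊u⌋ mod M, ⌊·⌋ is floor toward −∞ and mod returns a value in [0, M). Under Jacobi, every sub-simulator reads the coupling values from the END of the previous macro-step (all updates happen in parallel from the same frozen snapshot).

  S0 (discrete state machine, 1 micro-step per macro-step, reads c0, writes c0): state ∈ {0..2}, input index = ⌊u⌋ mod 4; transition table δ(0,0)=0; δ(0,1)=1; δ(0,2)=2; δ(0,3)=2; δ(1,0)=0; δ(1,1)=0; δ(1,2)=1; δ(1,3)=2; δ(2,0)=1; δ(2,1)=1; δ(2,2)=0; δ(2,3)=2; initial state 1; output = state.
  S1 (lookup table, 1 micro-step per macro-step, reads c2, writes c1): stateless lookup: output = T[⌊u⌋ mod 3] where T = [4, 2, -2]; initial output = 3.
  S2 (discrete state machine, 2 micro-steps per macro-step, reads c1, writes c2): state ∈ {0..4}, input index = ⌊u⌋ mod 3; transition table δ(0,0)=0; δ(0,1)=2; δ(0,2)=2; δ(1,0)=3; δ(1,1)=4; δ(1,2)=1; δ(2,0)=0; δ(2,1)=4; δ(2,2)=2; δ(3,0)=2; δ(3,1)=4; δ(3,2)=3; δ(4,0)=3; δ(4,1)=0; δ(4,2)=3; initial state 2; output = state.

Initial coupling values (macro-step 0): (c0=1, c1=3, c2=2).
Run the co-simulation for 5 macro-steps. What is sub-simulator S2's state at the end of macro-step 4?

macro 1: S0 reads c0=1 → after 1×micro: 0; S1 reads c2=2 → after 1×micro: -2; S2 reads c1=3 → after 2×micro: 0 ⇒ (c0=0, c1=-2, c2=0)
macro 2: S0 reads c0=0 → after 1×micro: 0; S1 reads c2=0 → after 1×micro: 4; S2 reads c1=-2 → after 2×micro: 4 ⇒ (c0=0, c1=4, c2=4)
macro 3: S0 reads c0=0 → after 1×micro: 0; S1 reads c2=4 → after 1×micro: 2; S2 reads c1=4 → after 2×micro: 2 ⇒ (c0=0, c1=2, c2=2)
macro 4: S0 reads c0=0 → after 1×micro: 0; S1 reads c2=2 → after 1×micro: -2; S2 reads c1=2 → after 2×micro: 2 ⇒ (c0=0, c1=-2, c2=2)
macro 5: S0 reads c0=0 → after 1×micro: 0; S1 reads c2=2 → after 1×micro: -2; S2 reads c1=-2 → after 2×micro: 0 ⇒ (c0=0, c1=-2, c2=0)

S2 state at macro-step 4 = 2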